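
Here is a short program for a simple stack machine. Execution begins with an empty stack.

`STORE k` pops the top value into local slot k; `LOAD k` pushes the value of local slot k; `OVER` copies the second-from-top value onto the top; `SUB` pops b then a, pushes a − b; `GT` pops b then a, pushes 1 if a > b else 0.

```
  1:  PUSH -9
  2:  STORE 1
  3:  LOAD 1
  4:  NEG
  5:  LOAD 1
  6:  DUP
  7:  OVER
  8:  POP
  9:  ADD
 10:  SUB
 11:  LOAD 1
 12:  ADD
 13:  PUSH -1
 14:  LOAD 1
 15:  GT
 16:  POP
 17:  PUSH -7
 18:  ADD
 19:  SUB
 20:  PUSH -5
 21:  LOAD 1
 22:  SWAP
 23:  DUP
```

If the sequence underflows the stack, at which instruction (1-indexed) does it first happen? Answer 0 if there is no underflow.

19

PUSH -9 : -9
STORE 1 : (empty)
LOAD 1  : -9
NEG     : 9
LOAD 1  : 9 -9
DUP     : 9 -9 -9
OVER    : 9 -9 -9 -9
POP     : 9 -9 -9
ADD     : 9 -18
SUB     : 27
LOAD 1  : 27 -9
ADD     : 18
PUSH -1 : 18 -1
LOAD 1  : 18 -1 -9
GT      : 18 1
POP     : 18
PUSH -7 : 18 -7
ADD     : 11
SUB  — needs 2 operands, stack has 1 → underflow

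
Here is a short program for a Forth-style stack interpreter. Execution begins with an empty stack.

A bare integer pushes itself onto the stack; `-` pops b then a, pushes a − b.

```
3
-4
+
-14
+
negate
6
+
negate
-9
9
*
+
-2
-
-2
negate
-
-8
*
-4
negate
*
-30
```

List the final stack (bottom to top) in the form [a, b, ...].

3      → [3]
-4     → [3, -4]
+      → [-1]
-14    → [-1, -14]
+      → [-15]
negate → [15]
6      → [15, 6]
+      → [21]
negate → [-21]
-9     → [-21, -9]
9      → [-21, -9, 9]
*      → [-21, -81]
+      → [-102]
-2     → [-102, -2]
-      → [-100]
-2     → [-100, -2]
negate → [-100, 2]
-      → [-102]
-8     → [-102, -8]
*      → [816]
-4     → [816, -4]
negate → [816, 4]
*      → [3264]
-30    → [3264, -30]

[3264, -30]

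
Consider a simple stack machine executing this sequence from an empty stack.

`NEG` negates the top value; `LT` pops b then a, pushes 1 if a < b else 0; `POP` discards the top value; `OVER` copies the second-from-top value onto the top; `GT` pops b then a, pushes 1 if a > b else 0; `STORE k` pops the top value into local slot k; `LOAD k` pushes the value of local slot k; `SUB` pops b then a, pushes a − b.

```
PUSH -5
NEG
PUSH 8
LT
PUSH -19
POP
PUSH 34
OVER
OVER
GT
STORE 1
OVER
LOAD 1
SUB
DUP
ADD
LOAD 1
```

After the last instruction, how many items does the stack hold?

4

PUSH -5   [-5]
NEG       [5]
PUSH 8    [5, 8]
LT        [1]
PUSH -19  [1, -19]
POP       [1]
PUSH 34   [1, 34]
OVER      [1, 34, 1]
OVER      [1, 34, 1, 34]
GT        [1, 34, 0]
STORE 1   [1, 34]
OVER      [1, 34, 1]
LOAD 1    [1, 34, 1, 0]
SUB       [1, 34, 1]
DUP       [1, 34, 1, 1]
ADD       [1, 34, 2]
LOAD 1    [1, 34, 2, 0]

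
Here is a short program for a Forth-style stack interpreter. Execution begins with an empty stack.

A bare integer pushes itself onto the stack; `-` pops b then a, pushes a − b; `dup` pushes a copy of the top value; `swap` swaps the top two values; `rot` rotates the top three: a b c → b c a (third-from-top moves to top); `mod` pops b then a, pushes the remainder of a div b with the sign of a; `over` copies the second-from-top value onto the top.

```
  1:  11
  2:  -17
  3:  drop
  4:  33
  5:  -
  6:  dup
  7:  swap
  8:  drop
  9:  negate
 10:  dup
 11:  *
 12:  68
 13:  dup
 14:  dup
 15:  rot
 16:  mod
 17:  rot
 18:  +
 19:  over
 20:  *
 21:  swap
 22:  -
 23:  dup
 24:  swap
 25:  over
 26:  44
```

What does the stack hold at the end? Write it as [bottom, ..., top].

[32844, 32844, 32844, 44]

11     : [11]
-17    : [11, -17]
drop   : [11]
33     : [11, 33]
-      : [-22]
dup    : [-22, -22]
swap   : [-22, -22]
drop   : [-22]
negate : [22]
dup    : [22, 22]
*      : [484]
68     : [484, 68]
dup    : [484, 68, 68]
dup    : [484, 68, 68, 68]
rot    : [484, 68, 68, 68]
mod    : [484, 68, 0]
rot    : [68, 0, 484]
+      : [68, 484]
over   : [68, 484, 68]
*      : [68, 32912]
swap   : [32912, 68]
-      : [32844]
dup    : [32844, 32844]
swap   : [32844, 32844]
over   : [32844, 32844, 32844]
44     : [32844, 32844, 32844, 44]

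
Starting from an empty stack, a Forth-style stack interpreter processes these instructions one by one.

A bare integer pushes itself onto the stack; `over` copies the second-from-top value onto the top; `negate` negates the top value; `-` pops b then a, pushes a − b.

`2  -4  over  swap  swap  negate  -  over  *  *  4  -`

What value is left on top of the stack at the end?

-12

2       [2]
-4      [2, -4]
over    [2, -4, 2]
swap    [2, 2, -4]
swap    [2, -4, 2]
negate  [2, -4, -2]
-       [2, -2]
over    [2, -2, 2]
*       [2, -4]
*       [-8]
4       [-8, 4]
-       [-12]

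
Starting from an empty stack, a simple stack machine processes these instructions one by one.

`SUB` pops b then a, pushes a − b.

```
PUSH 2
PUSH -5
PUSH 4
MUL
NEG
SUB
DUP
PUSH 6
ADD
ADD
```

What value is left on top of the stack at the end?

-30

PUSH 2   2
PUSH -5  2 -5
PUSH 4   2 -5 4
MUL      2 -20
NEG      2 20
SUB      -18
DUP      -18 -18
PUSH 6   -18 -18 6
ADD      -18 -12
ADD      -30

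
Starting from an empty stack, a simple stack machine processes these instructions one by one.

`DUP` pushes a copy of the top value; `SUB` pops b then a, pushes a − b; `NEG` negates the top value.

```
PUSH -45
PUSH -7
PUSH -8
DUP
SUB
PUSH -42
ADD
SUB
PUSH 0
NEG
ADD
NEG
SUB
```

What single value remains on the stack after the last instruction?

-10

PUSH -45  -45
PUSH -7   -45 -7
PUSH -8   -45 -7 -8
DUP       -45 -7 -8 -8
SUB       -45 -7 0
PUSH -42  -45 -7 0 -42
ADD       -45 -7 -42
SUB       -45 35
PUSH 0    -45 35 0
NEG       -45 35 0
ADD       -45 35
NEG       -45 -35
SUB       -10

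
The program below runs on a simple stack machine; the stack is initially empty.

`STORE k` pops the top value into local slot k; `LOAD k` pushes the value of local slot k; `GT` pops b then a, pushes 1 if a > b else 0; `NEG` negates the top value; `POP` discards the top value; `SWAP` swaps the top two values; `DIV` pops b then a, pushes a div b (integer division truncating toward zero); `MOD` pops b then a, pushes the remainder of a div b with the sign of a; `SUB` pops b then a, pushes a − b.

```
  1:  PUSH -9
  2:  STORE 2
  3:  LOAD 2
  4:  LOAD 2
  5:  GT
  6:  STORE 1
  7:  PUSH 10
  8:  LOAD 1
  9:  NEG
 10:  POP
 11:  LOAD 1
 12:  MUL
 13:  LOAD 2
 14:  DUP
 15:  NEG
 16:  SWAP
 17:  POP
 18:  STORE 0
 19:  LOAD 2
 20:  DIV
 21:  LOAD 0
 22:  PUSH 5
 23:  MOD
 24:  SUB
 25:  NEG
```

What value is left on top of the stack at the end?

PUSH -9 → [-9]
STORE 2 → []
LOAD 2  → [-9]
LOAD 2  → [-9, -9]
GT      → [0]
STORE 1 → []
PUSH 10 → [10]
LOAD 1  → [10, 0]
NEG     → [10, 0]
POP     → [10]
LOAD 1  → [10, 0]
MUL     → [0]
LOAD 2  → [0, -9]
DUP     → [0, -9, -9]
NEG     → [0, -9, 9]
SWAP    → [0, 9, -9]
POP     → [0, 9]
STORE 0 → [0]
LOAD 2  → [0, -9]
DIV     → [0]
LOAD 0  → [0, 9]
PUSH 5  → [0, 9, 5]
MOD     → [0, 4]
SUB     → [-4]
NEG     → [4]

4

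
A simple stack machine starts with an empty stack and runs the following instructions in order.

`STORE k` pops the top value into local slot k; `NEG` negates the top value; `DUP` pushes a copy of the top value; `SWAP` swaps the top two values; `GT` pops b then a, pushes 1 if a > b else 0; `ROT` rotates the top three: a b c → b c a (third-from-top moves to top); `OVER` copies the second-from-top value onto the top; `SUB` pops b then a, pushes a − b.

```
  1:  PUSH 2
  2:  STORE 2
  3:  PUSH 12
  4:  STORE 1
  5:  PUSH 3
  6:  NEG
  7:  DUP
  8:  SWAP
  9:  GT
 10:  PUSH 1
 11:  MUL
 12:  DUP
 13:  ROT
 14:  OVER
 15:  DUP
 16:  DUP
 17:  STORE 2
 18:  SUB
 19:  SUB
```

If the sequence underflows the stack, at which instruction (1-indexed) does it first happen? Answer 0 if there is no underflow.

13

PUSH 2  → [2]
STORE 2 → []
PUSH 12 → [12]
STORE 1 → []
PUSH 3  → [3]
NEG     → [-3]
DUP     → [-3, -3]
SWAP    → [-3, -3]
GT      → [0]
PUSH 1  → [0, 1]
MUL     → [0]
DUP     → [0, 0]
ROT  — needs 3 operands, stack has 2 → underflow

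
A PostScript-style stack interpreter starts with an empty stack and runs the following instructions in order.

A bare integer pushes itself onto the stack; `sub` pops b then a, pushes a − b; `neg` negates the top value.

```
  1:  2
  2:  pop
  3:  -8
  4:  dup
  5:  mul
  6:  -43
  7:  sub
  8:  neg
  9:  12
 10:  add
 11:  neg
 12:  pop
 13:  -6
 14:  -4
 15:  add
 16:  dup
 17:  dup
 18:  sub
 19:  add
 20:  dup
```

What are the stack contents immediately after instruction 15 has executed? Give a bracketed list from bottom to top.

2   → 2
pop → (empty)
-8  → -8
dup → -8 -8
mul → 64
-43 → 64 -43
sub → 107
neg → -107
12  → -107 12
add → -95
neg → 95
pop → (empty)
-6  → -6
-4  → -6 -4
add → -10

[-10]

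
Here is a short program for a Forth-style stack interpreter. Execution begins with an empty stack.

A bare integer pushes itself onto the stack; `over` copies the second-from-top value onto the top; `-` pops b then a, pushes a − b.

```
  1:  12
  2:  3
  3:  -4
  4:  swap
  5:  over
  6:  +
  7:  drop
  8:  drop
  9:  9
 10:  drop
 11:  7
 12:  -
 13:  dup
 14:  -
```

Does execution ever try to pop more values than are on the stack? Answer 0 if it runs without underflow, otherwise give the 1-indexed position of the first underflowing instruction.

0

12    [12]
3     [12, 3]
-4    [12, 3, -4]
swap  [12, -4, 3]
over  [12, -4, 3, -4]
+     [12, -4, -1]
drop  [12, -4]
drop  [12]
9     [12, 9]
drop  [12]
7     [12, 7]
-     [5]
dup   [5, 5]
-     [0]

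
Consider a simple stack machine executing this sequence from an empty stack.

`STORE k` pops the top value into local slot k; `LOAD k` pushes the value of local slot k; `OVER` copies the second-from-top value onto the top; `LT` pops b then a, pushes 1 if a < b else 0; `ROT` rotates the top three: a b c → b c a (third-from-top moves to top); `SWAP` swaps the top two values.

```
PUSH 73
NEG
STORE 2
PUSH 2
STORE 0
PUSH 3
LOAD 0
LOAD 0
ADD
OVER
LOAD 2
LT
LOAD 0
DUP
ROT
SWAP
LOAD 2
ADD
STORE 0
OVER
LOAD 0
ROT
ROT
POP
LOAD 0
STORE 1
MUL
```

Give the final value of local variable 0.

PUSH 73  [73]
NEG      [-73]
STORE 2  []
PUSH 2   [2]
STORE 0  []
PUSH 3   [3]
LOAD 0   [3, 2]
LOAD 0   [3, 2, 2]
ADD      [3, 4]
OVER     [3, 4, 3]
LOAD 2   [3, 4, 3, -73]
LT       [3, 4, 0]
LOAD 0   [3, 4, 0, 2]
DUP      [3, 4, 0, 2, 2]
ROT      [3, 4, 2, 2, 0]
SWAP     [3, 4, 2, 0, 2]
LOAD 2   [3, 4, 2, 0, 2, -73]
ADD      [3, 4, 2, 0, -71]
STORE 0  [3, 4, 2, 0]
OVER     [3, 4, 2, 0, 2]
LOAD 0   [3, 4, 2, 0, 2, -71]
ROT      [3, 4, 2, 2, -71, 0]
ROT      [3, 4, 2, -71, 0, 2]
POP      [3, 4, 2, -71, 0]
LOAD 0   [3, 4, 2, -71, 0, -71]
STORE 1  [3, 4, 2, -71, 0]
MUL      [3, 4, 2, 0]

-71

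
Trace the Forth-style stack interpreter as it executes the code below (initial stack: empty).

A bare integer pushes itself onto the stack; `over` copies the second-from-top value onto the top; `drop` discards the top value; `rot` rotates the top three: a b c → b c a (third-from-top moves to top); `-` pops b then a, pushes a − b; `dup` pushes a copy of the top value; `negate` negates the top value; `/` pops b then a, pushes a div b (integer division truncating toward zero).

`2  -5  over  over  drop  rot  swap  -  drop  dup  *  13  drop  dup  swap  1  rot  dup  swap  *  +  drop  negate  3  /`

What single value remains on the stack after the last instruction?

2      → [2]
-5     → [2, -5]
over   → [2, -5, 2]
over   → [2, -5, 2, -5]
drop   → [2, -5, 2]
rot    → [-5, 2, 2]
swap   → [-5, 2, 2]
-      → [-5, 0]
drop   → [-5]
dup    → [-5, -5]
*      → [25]
13     → [25, 13]
drop   → [25]
dup    → [25, 25]
swap   → [25, 25]
1      → [25, 25, 1]
rot    → [25, 1, 25]
dup    → [25, 1, 25, 25]
swap   → [25, 1, 25, 25]
*      → [25, 1, 625]
+      → [25, 626]
drop   → [25]
negate → [-25]
3      → [-25, 3]
/      → [-8]

-8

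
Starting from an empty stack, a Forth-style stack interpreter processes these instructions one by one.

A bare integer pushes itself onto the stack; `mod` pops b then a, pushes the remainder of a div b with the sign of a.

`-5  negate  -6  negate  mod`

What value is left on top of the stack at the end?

-5     : [-5]
negate : [5]
-6     : [5, -6]
negate : [5, 6]
mod    : [5]

5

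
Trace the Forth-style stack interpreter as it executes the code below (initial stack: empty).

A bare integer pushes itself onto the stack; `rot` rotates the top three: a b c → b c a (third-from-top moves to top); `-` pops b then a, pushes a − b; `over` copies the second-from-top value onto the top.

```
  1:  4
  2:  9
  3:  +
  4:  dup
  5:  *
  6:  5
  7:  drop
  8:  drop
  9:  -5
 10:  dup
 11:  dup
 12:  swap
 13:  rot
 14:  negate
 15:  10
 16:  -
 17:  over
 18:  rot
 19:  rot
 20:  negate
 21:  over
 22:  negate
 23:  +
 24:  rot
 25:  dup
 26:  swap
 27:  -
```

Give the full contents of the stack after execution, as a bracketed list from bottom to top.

4      : 4
9      : 4 9
+      : 13
dup    : 13 13
*      : 169
5      : 169 5
drop   : 169
drop   : (empty)
-5     : -5
dup    : -5 -5
dup    : -5 -5 -5
swap   : -5 -5 -5
rot    : -5 -5 -5
negate : -5 -5 5
10     : -5 -5 5 10
-      : -5 -5 -5
over   : -5 -5 -5 -5
rot    : -5 -5 -5 -5
rot    : -5 -5 -5 -5
negate : -5 -5 -5 5
over   : -5 -5 -5 5 -5
negate : -5 -5 -5 5 5
+      : -5 -5 -5 10
rot    : -5 -5 10 -5
dup    : -5 -5 10 -5 -5
swap   : -5 -5 10 -5 -5
-      : -5 -5 10 0

[-5, -5, 10, 0]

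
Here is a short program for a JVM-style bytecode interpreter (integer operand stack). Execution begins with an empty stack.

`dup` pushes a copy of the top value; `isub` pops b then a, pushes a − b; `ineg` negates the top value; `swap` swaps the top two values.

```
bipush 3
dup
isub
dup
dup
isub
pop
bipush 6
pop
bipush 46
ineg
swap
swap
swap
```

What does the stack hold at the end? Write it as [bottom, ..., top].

bipush 3  -> [3]
dup       -> [3, 3]
isub      -> [0]
dup       -> [0, 0]
dup       -> [0, 0, 0]
isub      -> [0, 0]
pop       -> [0]
bipush 6  -> [0, 6]
pop       -> [0]
bipush 46 -> [0, 46]
ineg      -> [0, -46]
swap      -> [-46, 0]
swap      -> [0, -46]
swap      -> [-46, 0]

[-46, 0]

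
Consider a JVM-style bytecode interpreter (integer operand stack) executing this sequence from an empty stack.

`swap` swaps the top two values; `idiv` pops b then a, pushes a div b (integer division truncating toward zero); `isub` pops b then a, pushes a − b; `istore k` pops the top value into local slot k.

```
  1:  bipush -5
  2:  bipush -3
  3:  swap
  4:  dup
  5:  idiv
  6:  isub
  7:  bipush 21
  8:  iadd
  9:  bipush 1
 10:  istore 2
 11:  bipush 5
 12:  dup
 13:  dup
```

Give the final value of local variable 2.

bipush -5 -> -5
bipush -3 -> -5 -3
swap      -> -3 -5
dup       -> -3 -5 -5
idiv      -> -3 1
isub      -> -4
bipush 21 -> -4 21
iadd      -> 17
bipush 1  -> 17 1
istore 2  -> 17
bipush 5  -> 17 5
dup       -> 17 5 5
dup       -> 17 5 5 5

1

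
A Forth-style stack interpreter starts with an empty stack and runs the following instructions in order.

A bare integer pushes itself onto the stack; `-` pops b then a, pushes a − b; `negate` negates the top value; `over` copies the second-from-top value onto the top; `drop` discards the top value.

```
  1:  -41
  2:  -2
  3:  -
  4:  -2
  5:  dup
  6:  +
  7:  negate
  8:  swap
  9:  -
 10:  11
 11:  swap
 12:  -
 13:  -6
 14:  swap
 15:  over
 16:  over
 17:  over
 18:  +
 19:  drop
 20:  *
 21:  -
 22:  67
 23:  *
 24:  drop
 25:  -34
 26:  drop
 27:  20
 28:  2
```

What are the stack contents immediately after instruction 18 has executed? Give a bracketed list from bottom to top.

[-6, -32, -6, -38]

-41    : -41
-2     : -41 -2
-      : -39
-2     : -39 -2
dup    : -39 -2 -2
+      : -39 -4
negate : -39 4
swap   : 4 -39
-      : 43
11     : 43 11
swap   : 11 43
-      : -32
-6     : -32 -6
swap   : -6 -32
over   : -6 -32 -6
over   : -6 -32 -6 -32
over   : -6 -32 -6 -32 -6
+      : -6 -32 -6 -38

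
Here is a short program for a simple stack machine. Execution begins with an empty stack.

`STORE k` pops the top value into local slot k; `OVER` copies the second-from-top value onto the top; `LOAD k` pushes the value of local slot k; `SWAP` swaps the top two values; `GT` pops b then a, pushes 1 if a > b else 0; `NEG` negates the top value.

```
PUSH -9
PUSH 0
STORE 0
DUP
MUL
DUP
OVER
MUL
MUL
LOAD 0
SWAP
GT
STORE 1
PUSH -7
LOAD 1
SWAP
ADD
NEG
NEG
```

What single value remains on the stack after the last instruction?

-7

PUSH -9 : [-9]
PUSH 0  : [-9, 0]
STORE 0 : [-9]
DUP     : [-9, -9]
MUL     : [81]
DUP     : [81, 81]
OVER    : [81, 81, 81]
MUL     : [81, 6561]
MUL     : [531441]
LOAD 0  : [531441, 0]
SWAP    : [0, 531441]
GT      : [0]
STORE 1 : []
PUSH -7 : [-7]
LOAD 1  : [-7, 0]
SWAP    : [0, -7]
ADD     : [-7]
NEG     : [7]
NEG     : [-7]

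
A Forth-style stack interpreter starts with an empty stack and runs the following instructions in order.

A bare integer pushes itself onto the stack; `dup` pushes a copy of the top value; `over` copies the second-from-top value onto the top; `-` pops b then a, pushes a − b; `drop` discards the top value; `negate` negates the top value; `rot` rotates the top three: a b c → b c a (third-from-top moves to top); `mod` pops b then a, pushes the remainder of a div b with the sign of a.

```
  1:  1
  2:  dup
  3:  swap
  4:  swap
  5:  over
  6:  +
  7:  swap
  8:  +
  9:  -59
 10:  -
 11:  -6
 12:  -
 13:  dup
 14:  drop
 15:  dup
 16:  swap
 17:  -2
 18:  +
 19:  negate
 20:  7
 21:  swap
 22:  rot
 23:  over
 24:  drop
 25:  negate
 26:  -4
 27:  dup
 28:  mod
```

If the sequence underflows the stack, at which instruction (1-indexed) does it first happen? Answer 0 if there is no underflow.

0

1      : 1
dup    : 1 1
swap   : 1 1
swap   : 1 1
over   : 1 1 1
+      : 1 2
swap   : 2 1
+      : 3
-59    : 3 -59
-      : 62
-6     : 62 -6
-      : 68
dup    : 68 68
drop   : 68
dup    : 68 68
swap   : 68 68
-2     : 68 68 -2
+      : 68 66
negate : 68 -66
7      : 68 -66 7
swap   : 68 7 -66
rot    : 7 -66 68
over   : 7 -66 68 -66
drop   : 7 -66 68
negate : 7 -66 -68
-4     : 7 -66 -68 -4
dup    : 7 -66 -68 -4 -4
mod    : 7 -66 -68 0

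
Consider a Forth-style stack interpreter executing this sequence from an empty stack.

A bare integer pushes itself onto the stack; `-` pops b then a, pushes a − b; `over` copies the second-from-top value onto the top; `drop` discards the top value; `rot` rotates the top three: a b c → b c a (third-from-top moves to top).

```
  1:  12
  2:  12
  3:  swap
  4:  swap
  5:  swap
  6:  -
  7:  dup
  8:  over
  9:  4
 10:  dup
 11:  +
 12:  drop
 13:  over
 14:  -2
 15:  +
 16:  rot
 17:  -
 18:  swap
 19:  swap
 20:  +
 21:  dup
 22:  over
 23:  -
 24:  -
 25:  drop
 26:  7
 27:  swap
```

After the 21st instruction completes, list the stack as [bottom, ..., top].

12   -> [12]
12   -> [12, 12]
swap -> [12, 12]
swap -> [12, 12]
swap -> [12, 12]
-    -> [0]
dup  -> [0, 0]
over -> [0, 0, 0]
4    -> [0, 0, 0, 4]
dup  -> [0, 0, 0, 4, 4]
+    -> [0, 0, 0, 8]
drop -> [0, 0, 0]
over -> [0, 0, 0, 0]
-2   -> [0, 0, 0, 0, -2]
+    -> [0, 0, 0, -2]
rot  -> [0, 0, -2, 0]
-    -> [0, 0, -2]
swap -> [0, -2, 0]
swap -> [0, 0, -2]
+    -> [0, -2]
dup  -> [0, -2, -2]

[0, -2, -2]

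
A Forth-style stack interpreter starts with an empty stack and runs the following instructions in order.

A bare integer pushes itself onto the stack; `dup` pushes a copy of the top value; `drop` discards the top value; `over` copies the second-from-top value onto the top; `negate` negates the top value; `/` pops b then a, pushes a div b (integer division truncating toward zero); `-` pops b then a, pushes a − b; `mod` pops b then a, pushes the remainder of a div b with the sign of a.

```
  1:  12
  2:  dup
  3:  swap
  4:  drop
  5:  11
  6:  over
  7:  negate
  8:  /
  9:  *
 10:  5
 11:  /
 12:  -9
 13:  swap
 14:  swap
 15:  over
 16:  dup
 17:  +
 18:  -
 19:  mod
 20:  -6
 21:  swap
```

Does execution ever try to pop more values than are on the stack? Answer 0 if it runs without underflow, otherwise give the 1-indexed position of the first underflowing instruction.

0

12     → [12]
dup    → [12, 12]
swap   → [12, 12]
drop   → [12]
11     → [12, 11]
over   → [12, 11, 12]
negate → [12, 11, -12]
/      → [12, 0]
*      → [0]
5      → [0, 5]
/      → [0]
-9     → [0, -9]
swap   → [-9, 0]
swap   → [0, -9]
over   → [0, -9, 0]
dup    → [0, -9, 0, 0]
+      → [0, -9, 0]
-      → [0, -9]
mod    → [0]
-6     → [0, -6]
swap   → [-6, 0]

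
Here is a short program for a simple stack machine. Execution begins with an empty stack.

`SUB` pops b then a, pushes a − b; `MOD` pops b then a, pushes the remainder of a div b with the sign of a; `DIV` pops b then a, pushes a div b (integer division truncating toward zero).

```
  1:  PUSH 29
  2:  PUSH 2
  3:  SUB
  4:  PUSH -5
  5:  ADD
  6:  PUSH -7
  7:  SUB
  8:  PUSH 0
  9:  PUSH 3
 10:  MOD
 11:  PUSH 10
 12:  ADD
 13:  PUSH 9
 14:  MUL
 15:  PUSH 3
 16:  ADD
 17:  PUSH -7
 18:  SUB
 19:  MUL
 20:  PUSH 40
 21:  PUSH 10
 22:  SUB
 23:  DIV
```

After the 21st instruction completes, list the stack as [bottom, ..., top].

[2900, 40, 10]

PUSH 29 : [29]
PUSH 2  : [29, 2]
SUB     : [27]
PUSH -5 : [27, -5]
ADD     : [22]
PUSH -7 : [22, -7]
SUB     : [29]
PUSH 0  : [29, 0]
PUSH 3  : [29, 0, 3]
MOD     : [29, 0]
PUSH 10 : [29, 0, 10]
ADD     : [29, 10]
PUSH 9  : [29, 10, 9]
MUL     : [29, 90]
PUSH 3  : [29, 90, 3]
ADD     : [29, 93]
PUSH -7 : [29, 93, -7]
SUB     : [29, 100]
MUL     : [2900]
PUSH 40 : [2900, 40]
PUSH 10 : [2900, 40, 10]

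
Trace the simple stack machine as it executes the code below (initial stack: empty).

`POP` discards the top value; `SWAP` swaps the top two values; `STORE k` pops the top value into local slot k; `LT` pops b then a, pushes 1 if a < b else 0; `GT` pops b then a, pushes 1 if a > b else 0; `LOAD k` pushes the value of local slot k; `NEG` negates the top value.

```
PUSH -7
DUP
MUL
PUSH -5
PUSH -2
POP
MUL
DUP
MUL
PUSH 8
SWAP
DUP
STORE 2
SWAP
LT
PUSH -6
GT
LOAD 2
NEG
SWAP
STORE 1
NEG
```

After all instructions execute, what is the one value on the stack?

PUSH -7 → -7
DUP     → -7 -7
MUL     → 49
PUSH -5 → 49 -5
PUSH -2 → 49 -5 -2
POP     → 49 -5
MUL     → -245
DUP     → -245 -245
MUL     → 60025
PUSH 8  → 60025 8
SWAP    → 8 60025
DUP     → 8 60025 60025
STORE 2 → 8 60025
SWAP    → 60025 8
LT      → 0
PUSH -6 → 0 -6
GT      → 1
LOAD 2  → 1 60025
NEG     → 1 -60025
SWAP    → -60025 1
STORE 1 → -60025
NEG     → 60025

60025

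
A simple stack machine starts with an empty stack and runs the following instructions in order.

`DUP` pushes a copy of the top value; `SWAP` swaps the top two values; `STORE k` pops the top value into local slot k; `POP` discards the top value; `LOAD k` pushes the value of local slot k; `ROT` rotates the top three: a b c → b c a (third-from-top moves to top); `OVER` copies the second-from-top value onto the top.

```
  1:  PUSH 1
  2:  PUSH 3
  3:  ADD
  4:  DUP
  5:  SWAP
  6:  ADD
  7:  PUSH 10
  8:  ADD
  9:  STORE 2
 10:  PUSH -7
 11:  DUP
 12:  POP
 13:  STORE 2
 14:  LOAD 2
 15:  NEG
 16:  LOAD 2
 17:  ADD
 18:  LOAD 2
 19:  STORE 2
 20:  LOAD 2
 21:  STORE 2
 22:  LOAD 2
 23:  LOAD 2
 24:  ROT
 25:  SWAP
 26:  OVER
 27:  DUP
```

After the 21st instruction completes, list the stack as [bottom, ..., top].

PUSH 1  → 1
PUSH 3  → 1 3
ADD     → 4
DUP     → 4 4
SWAP    → 4 4
ADD     → 8
PUSH 10 → 8 10
ADD     → 18
STORE 2 → (empty)
PUSH -7 → -7
DUP     → -7 -7
POP     → -7
STORE 2 → (empty)
LOAD 2  → -7
NEG     → 7
LOAD 2  → 7 -7
ADD     → 0
LOAD 2  → 0 -7
STORE 2 → 0
LOAD 2  → 0 -7
STORE 2 → 0

[0]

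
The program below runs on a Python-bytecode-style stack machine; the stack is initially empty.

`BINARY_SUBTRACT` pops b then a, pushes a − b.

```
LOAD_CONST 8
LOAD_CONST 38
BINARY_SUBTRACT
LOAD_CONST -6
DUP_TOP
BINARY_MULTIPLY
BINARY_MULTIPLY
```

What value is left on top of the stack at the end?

LOAD_CONST 8    : 8
LOAD_CONST 38   : 8 38
BINARY_SUBTRACT : -30
LOAD_CONST -6   : -30 -6
DUP_TOP         : -30 -6 -6
BINARY_MULTIPLY : -30 36
BINARY_MULTIPLY : -1080

-1080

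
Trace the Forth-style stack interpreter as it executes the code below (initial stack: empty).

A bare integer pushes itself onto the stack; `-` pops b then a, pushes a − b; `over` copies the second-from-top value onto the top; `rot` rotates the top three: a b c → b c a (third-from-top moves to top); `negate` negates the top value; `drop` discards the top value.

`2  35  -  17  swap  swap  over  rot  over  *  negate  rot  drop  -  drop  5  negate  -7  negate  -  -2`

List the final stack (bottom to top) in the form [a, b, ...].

[-12, -2]

2      → 2
35     → 2 35
-      → -33
17     → -33 17
swap   → 17 -33
swap   → -33 17
over   → -33 17 -33
rot    → 17 -33 -33
over   → 17 -33 -33 -33
*      → 17 -33 1089
negate → 17 -33 -1089
rot    → -33 -1089 17
drop   → -33 -1089
-      → 1056
drop   → (empty)
5      → 5
negate → -5
-7     → -5 -7
negate → -5 7
-      → -12
-2     → -12 -2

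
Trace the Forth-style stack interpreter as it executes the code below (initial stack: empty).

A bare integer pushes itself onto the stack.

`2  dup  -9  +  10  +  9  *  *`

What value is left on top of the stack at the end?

2    2
dup  2 2
-9   2 2 -9
+    2 -7
10   2 -7 10
+    2 3
9    2 3 9
*    2 27
*    54

54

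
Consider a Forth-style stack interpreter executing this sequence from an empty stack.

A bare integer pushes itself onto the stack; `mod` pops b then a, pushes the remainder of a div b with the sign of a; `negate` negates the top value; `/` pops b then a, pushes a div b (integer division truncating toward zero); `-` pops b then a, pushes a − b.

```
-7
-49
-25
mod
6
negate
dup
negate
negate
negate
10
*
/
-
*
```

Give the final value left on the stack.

168

-7     -> -7
-49    -> -7 -49
-25    -> -7 -49 -25
mod    -> -7 -24
6      -> -7 -24 6
negate -> -7 -24 -6
dup    -> -7 -24 -6 -6
negate -> -7 -24 -6 6
negate -> -7 -24 -6 -6
negate -> -7 -24 -6 6
10     -> -7 -24 -6 6 10
*      -> -7 -24 -6 60
/      -> -7 -24 0
-      -> -7 -24
*      -> 168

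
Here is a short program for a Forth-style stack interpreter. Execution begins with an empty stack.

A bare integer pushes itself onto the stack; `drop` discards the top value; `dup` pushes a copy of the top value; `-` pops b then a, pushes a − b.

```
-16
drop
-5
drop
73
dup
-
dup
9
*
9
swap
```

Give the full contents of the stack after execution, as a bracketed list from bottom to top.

-16  : -16
drop : (empty)
-5   : -5
drop : (empty)
73   : 73
dup  : 73 73
-    : 0
dup  : 0 0
9    : 0 0 9
*    : 0 0
9    : 0 0 9
swap : 0 9 0

[0, 9, 0]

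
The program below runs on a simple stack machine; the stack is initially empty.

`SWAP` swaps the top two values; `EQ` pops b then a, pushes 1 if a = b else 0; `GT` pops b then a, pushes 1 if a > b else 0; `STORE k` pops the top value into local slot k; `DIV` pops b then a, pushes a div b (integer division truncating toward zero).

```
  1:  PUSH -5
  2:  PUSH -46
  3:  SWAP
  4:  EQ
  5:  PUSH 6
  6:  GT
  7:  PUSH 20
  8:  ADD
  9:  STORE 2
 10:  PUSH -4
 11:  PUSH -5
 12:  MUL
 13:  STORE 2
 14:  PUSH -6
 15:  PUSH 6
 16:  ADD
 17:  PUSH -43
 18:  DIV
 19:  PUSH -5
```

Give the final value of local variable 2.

20

PUSH -5  -> [-5]
PUSH -46 -> [-5, -46]
SWAP     -> [-46, -5]
EQ       -> [0]
PUSH 6   -> [0, 6]
GT       -> [0]
PUSH 20  -> [0, 20]
ADD      -> [20]
STORE 2  -> []
PUSH -4  -> [-4]
PUSH -5  -> [-4, -5]
MUL      -> [20]
STORE 2  -> []
PUSH -6  -> [-6]
PUSH 6   -> [-6, 6]
ADD      -> [0]
PUSH -43 -> [0, -43]
DIV      -> [0]
PUSH -5  -> [0, -5]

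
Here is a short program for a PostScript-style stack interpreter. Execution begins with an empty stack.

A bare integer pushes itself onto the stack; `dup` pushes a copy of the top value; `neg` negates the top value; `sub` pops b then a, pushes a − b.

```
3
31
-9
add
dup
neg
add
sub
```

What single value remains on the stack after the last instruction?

3   → 3
31  → 3 31
-9  → 3 31 -9
add → 3 22
dup → 3 22 22
neg → 3 22 -22
add → 3 0
sub → 3

3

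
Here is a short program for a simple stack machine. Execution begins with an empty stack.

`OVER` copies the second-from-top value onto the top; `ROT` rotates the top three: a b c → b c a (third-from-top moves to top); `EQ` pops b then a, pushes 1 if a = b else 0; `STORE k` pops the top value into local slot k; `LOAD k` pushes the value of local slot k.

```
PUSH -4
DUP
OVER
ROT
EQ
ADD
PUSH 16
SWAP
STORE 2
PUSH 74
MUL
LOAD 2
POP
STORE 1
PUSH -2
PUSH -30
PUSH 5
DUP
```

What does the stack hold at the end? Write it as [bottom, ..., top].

PUSH -4  -> [-4]
DUP      -> [-4, -4]
OVER     -> [-4, -4, -4]
ROT      -> [-4, -4, -4]
EQ       -> [-4, 1]
ADD      -> [-3]
PUSH 16  -> [-3, 16]
SWAP     -> [16, -3]
STORE 2  -> [16]
PUSH 74  -> [16, 74]
MUL      -> [1184]
LOAD 2   -> [1184, -3]
POP      -> [1184]
STORE 1  -> []
PUSH -2  -> [-2]
PUSH -30 -> [-2, -30]
PUSH 5   -> [-2, -30, 5]
DUP      -> [-2, -30, 5, 5]

[-2, -30, 5, 5]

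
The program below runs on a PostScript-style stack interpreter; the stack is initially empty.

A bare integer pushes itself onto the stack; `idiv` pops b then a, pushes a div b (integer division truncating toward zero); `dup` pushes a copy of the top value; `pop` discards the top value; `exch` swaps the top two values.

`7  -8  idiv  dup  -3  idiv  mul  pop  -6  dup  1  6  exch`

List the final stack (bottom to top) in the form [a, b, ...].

[-6, -6, 6, 1]

7    → 7
-8   → 7 -8
idiv → 0
dup  → 0 0
-3   → 0 0 -3
idiv → 0 0
mul  → 0
pop  → (empty)
-6   → -6
dup  → -6 -6
1    → -6 -6 1
6    → -6 -6 1 6
exch → -6 -6 6 1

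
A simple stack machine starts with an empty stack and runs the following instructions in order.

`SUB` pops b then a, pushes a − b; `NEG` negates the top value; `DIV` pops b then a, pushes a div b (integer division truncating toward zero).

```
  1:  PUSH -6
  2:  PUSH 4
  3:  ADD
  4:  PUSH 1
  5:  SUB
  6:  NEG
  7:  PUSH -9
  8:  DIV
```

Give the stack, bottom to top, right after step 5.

PUSH -6  -6
PUSH 4   -6 4
ADD      -2
PUSH 1   -2 1
SUB      -3

[-3]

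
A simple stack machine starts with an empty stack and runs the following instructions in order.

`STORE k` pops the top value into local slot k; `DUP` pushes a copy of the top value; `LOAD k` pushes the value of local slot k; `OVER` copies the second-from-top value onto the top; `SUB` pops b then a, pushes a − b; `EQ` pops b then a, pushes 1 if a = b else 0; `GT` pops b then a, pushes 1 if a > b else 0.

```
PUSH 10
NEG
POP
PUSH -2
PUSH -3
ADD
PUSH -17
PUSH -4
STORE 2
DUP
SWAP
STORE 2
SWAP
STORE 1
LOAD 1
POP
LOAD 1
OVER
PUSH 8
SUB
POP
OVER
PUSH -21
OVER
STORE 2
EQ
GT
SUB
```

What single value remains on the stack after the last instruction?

PUSH 10  -> [10]
NEG      -> [-10]
POP      -> []
PUSH -2  -> [-2]
PUSH -3  -> [-2, -3]
ADD      -> [-5]
PUSH -17 -> [-5, -17]
PUSH -4  -> [-5, -17, -4]
STORE 2  -> [-5, -17]
DUP      -> [-5, -17, -17]
SWAP     -> [-5, -17, -17]
STORE 2  -> [-5, -17]
SWAP     -> [-17, -5]
STORE 1  -> [-17]
LOAD 1   -> [-17, -5]
POP      -> [-17]
LOAD 1   -> [-17, -5]
OVER     -> [-17, -5, -17]
PUSH 8   -> [-17, -5, -17, 8]
SUB      -> [-17, -5, -25]
POP      -> [-17, -5]
OVER     -> [-17, -5, -17]
PUSH -21 -> [-17, -5, -17, -21]
OVER     -> [-17, -5, -17, -21, -17]
STORE 2  -> [-17, -5, -17, -21]
EQ       -> [-17, -5, 0]
GT       -> [-17, 0]
SUB      -> [-17]

-17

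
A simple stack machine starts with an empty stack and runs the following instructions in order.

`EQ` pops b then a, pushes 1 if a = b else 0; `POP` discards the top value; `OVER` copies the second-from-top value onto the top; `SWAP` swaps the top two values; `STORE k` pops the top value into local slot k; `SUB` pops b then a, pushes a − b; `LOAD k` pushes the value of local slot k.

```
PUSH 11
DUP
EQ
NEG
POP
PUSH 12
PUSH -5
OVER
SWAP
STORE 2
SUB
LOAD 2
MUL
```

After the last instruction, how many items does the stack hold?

1

PUSH 11 → 11
DUP     → 11 11
EQ      → 1
NEG     → -1
POP     → (empty)
PUSH 12 → 12
PUSH -5 → 12 -5
OVER    → 12 -5 12
SWAP    → 12 12 -5
STORE 2 → 12 12
SUB     → 0
LOAD 2  → 0 -5
MUL     → 0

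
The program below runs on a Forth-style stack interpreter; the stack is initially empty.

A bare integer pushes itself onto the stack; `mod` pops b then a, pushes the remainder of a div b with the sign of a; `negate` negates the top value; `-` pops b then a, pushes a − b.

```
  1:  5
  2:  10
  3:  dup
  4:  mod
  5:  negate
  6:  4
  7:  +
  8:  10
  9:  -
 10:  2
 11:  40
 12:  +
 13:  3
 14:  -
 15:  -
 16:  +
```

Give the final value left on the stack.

-40

5      -> 5
10     -> 5 10
dup    -> 5 10 10
mod    -> 5 0
negate -> 5 0
4      -> 5 0 4
+      -> 5 4
10     -> 5 4 10
-      -> 5 -6
2      -> 5 -6 2
40     -> 5 -6 2 40
+      -> 5 -6 42
3      -> 5 -6 42 3
-      -> 5 -6 39
-      -> 5 -45
+      -> -40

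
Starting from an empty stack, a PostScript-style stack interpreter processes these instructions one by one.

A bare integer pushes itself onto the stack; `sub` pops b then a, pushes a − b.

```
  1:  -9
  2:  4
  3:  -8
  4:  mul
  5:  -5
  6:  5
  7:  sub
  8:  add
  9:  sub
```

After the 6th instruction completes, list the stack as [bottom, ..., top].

-9   [-9]
4    [-9, 4]
-8   [-9, 4, -8]
mul  [-9, -32]
-5   [-9, -32, -5]
5    [-9, -32, -5, 5]

[-9, -32, -5, 5]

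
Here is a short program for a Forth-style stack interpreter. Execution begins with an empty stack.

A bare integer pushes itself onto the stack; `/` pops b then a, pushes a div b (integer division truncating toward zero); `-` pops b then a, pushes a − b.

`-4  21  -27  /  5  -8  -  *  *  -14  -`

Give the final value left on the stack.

-4  : -4
21  : -4 21
-27 : -4 21 -27
/   : -4 0
5   : -4 0 5
-8  : -4 0 5 -8
-   : -4 0 13
*   : -4 0
*   : 0
-14 : 0 -14
-   : 14

14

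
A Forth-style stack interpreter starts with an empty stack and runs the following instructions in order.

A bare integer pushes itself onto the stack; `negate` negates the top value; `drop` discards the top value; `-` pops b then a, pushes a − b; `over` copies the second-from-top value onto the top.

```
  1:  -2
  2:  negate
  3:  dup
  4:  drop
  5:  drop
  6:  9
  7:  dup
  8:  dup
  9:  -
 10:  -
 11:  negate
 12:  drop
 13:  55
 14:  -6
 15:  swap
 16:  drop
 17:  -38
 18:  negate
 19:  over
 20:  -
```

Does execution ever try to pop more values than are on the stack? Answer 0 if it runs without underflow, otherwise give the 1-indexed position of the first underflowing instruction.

0

-2     -> -2
negate -> 2
dup    -> 2 2
drop   -> 2
drop   -> (empty)
9      -> 9
dup    -> 9 9
dup    -> 9 9 9
-      -> 9 0
-      -> 9
negate -> -9
drop   -> (empty)
55     -> 55
-6     -> 55 -6
swap   -> -6 55
drop   -> -6
-38    -> -6 -38
negate -> -6 38
over   -> -6 38 -6
-      -> -6 44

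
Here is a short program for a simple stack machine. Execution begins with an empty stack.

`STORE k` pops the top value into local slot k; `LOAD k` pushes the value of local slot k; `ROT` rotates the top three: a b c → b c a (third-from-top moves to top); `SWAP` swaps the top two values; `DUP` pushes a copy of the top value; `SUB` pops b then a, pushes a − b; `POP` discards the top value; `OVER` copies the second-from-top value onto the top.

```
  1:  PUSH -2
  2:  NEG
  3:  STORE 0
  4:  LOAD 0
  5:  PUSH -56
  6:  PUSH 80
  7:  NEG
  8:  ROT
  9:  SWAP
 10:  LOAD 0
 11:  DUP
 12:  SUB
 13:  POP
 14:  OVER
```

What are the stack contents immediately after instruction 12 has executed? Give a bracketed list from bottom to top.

[-56, 2, -80, 0]

PUSH -2  : [-2]
NEG      : [2]
STORE 0  : []
LOAD 0   : [2]
PUSH -56 : [2, -56]
PUSH 80  : [2, -56, 80]
NEG      : [2, -56, -80]
ROT      : [-56, -80, 2]
SWAP     : [-56, 2, -80]
LOAD 0   : [-56, 2, -80, 2]
DUP      : [-56, 2, -80, 2, 2]
SUB      : [-56, 2, -80, 0]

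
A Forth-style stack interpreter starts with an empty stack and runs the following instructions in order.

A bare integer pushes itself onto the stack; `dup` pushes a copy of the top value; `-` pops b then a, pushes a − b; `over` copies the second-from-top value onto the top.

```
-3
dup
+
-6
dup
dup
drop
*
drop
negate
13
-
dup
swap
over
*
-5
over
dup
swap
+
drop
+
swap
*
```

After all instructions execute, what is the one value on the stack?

-308

-3     : [-3]
dup    : [-3, -3]
+      : [-6]
-6     : [-6, -6]
dup    : [-6, -6, -6]
dup    : [-6, -6, -6, -6]
drop   : [-6, -6, -6]
*      : [-6, 36]
drop   : [-6]
negate : [6]
13     : [6, 13]
-      : [-7]
dup    : [-7, -7]
swap   : [-7, -7]
over   : [-7, -7, -7]
*      : [-7, 49]
-5     : [-7, 49, -5]
over   : [-7, 49, -5, 49]
dup    : [-7, 49, -5, 49, 49]
swap   : [-7, 49, -5, 49, 49]
+      : [-7, 49, -5, 98]
drop   : [-7, 49, -5]
+      : [-7, 44]
swap   : [44, -7]
*      : [-308]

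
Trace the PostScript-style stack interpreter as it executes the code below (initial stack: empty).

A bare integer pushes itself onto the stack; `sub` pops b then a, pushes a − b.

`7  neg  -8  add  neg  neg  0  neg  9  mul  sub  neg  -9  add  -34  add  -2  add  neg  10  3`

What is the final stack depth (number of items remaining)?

7   -> 7
neg -> -7
-8  -> -7 -8
add -> -15
neg -> 15
neg -> -15
0   -> -15 0
neg -> -15 0
9   -> -15 0 9
mul -> -15 0
sub -> -15
neg -> 15
-9  -> 15 -9
add -> 6
-34 -> 6 -34
add -> -28
-2  -> -28 -2
add -> -30
neg -> 30
10  -> 30 10
3   -> 30 10 3

3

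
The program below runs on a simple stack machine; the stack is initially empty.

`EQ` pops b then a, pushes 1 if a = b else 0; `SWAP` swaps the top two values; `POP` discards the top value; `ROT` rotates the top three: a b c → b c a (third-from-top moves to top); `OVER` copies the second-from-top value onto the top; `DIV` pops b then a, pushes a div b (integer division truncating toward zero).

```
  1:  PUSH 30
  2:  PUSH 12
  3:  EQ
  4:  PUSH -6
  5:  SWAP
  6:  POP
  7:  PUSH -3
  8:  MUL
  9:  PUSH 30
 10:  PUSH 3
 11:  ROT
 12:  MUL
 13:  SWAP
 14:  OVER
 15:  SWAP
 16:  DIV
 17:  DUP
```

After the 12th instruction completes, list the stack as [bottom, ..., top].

[30, 54]

PUSH 30 : [30]
PUSH 12 : [30, 12]
EQ      : [0]
PUSH -6 : [0, -6]
SWAP    : [-6, 0]
POP     : [-6]
PUSH -3 : [-6, -3]
MUL     : [18]
PUSH 30 : [18, 30]
PUSH 3  : [18, 30, 3]
ROT     : [30, 3, 18]
MUL     : [30, 54]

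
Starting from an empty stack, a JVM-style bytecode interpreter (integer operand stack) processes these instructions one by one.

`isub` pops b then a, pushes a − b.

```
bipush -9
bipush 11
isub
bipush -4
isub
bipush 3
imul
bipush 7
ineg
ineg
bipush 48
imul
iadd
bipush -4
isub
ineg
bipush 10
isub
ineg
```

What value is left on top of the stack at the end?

bipush -9  [-9]
bipush 11  [-9, 11]
isub       [-20]
bipush -4  [-20, -4]
isub       [-16]
bipush 3   [-16, 3]
imul       [-48]
bipush 7   [-48, 7]
ineg       [-48, -7]
ineg       [-48, 7]
bipush 48  [-48, 7, 48]
imul       [-48, 336]
iadd       [288]
bipush -4  [288, -4]
isub       [292]
ineg       [-292]
bipush 10  [-292, 10]
isub       [-302]
ineg       [302]

302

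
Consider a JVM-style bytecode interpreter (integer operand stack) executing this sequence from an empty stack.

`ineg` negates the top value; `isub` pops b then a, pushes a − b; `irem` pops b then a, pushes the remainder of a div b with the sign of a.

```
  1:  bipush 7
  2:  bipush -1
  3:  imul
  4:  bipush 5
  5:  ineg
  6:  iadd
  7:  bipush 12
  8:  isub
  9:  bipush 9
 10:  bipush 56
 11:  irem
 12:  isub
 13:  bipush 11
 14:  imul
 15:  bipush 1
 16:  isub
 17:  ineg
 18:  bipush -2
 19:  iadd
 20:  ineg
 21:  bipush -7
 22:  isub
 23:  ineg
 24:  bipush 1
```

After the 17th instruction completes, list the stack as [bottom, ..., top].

[364]

bipush 7   [7]
bipush -1  [7, -1]
imul       [-7]
bipush 5   [-7, 5]
ineg       [-7, -5]
iadd       [-12]
bipush 12  [-12, 12]
isub       [-24]
bipush 9   [-24, 9]
bipush 56  [-24, 9, 56]
irem       [-24, 9]
isub       [-33]
bipush 11  [-33, 11]
imul       [-363]
bipush 1   [-363, 1]
isub       [-364]
ineg       [364]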